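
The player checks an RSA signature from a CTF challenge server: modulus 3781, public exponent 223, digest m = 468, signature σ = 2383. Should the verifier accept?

σ^2 ≡ 2383^2 = 5678689 ≡ 3408
σ^4 ≡ 3408^2 = 11614464 ≡ 3013
σ^8 ≡ 3013^2 = 9078169 ≡ 3769
σ^16 ≡ 3769^2 = 14205361 ≡ 144
σ^32 ≡ 144^2 = 20736 ≡ 1831
σ^64 ≡ 1831^2 = 3352561 ≡ 2595
σ^128 ≡ 2595^2 = 6734025 ≡ 64
223 = 128 + 64 + 16 + 8 + 4 + 2 + 1, so σ^223 ≡ 64·2595·144·3769·3013·3408·2383 ≡ 3466 (mod 3781)
3466 ≠ 468, so verification fails.

reject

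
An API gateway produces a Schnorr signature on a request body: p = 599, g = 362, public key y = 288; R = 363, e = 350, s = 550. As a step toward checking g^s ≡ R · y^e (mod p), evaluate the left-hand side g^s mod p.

128

362^2 = 131044 ≡ 462
362^4 ≡ 462^2 = 213444 ≡ 200
362^8 ≡ 200^2 = 40000 ≡ 466
362^16 ≡ 466^2 = 217156 ≡ 318
362^32 ≡ 318^2 = 101124 ≡ 492
362^64 ≡ 492^2 = 242064 ≡ 68
362^128 ≡ 68^2 = 4624 ≡ 431
362^256 ≡ 431^2 = 185761 ≡ 71
362^512 ≡ 71^2 = 5041 ≡ 249
550 = 512 + 32 + 4 + 2, so 362^550 ≡ 249·492·200·462 ≡ 128 (mod 599)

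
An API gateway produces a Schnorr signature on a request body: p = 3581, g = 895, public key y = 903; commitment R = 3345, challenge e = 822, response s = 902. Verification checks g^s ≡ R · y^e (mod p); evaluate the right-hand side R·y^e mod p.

3096

903^2 = 815409 ≡ 2522
903^4 ≡ 2522^2 = 6360484 ≡ 628
903^8 ≡ 628^2 = 394384 ≡ 474
903^16 ≡ 474^2 = 224676 ≡ 2654
903^32 ≡ 2654^2 = 7043716 ≡ 3470
903^64 ≡ 3470^2 = 12040900 ≡ 1578
903^128 ≡ 1578^2 = 2490084 ≡ 1289
903^256 ≡ 1289^2 = 1661521 ≡ 3518
903^512 ≡ 3518^2 = 12376324 ≡ 388
822 = 512 + 256 + 32 + 16 + 4 + 2, so 903^822 ≡ 388·3518·3470·2654·628·2522 ≡ 958 (mod 3581)
R · y^e ≡ 3345·958 = 3204510 ≡ 3096 (mod 3581)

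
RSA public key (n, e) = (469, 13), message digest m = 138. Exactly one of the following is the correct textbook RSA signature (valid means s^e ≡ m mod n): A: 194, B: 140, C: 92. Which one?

Candidate A: Squares mod 469: 194^1≡194, 194^2≡116, 194^4≡324, 194^8≡389; 13 = 8 + 4 + 1, so 194^13 ≡ 389·324·194 ≡ 138 (mod 469)
  → matches m = 138
Candidate B: Squares mod 469: 140^1≡140, 140^2≡371, 140^4≡224, 140^8≡462; 13 = 8 + 4 + 1, so 140^13 ≡ 462·224·140 ≡ 441 (mod 469)
Candidate C: Squares mod 469: 92^1≡92, 92^2≡22, 92^4≡15, 92^8≡225; 13 = 8 + 4 + 1, so 92^13 ≡ 225·15·92 ≡ 22 (mod 469)

A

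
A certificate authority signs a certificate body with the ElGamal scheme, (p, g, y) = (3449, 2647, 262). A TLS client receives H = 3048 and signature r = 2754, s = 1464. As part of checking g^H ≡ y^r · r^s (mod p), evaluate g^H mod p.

2647^3048 mod 3449 = 3383

3383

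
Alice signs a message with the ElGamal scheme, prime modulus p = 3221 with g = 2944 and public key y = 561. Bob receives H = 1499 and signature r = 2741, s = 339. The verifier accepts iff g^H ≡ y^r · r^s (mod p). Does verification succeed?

fails

Left side g^H mod p:
2944^1499 mod 3221 = 532
Right side y^r · r^s mod p:
561^2741 mod 3221 = 2345
2741^339 mod 3221 = 2939
2345·2939 = 6891955 ≡ 2236 (mod 3221)
532 ≠ 2236, so verification fails.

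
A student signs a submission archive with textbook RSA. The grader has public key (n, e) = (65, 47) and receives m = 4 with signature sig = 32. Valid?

no

Squares mod 65: sig^1≡32, sig^2≡49, sig^4≡61, sig^8≡16, sig^16≡61, sig^32≡16
47 = 32 + 8 + 4 + 2 + 1, so sig^47 ≡ 16·16·61·49·32 ≡ 63 (mod 65)
The recovered value 63 does not match the digest 4.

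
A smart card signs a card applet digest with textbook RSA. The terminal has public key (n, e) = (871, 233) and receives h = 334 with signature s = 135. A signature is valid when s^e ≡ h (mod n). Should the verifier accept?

s^2 ≡ 135^2 = 18225 ≡ 805
s^4 ≡ 805^2 = 648025 ≡ 1
s^8 ≡ 1^2 = 1
s^16 ≡ 1^2 = 1
s^32 ≡ 1^2 = 1
s^64 ≡ 1^2 = 1
s^128 ≡ 1^2 = 1
233 = 128 + 64 + 32 + 8 + 1, so s^233 ≡ 1·1·1·1·135 ≡ 135 (mod 871)
The recovered value 135 does not match the digest 334.

reject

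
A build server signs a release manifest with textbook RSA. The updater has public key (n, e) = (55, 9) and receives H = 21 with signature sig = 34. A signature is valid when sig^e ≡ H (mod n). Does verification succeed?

fails

sig^2 ≡ 34^2 = 1156 ≡ 1
sig^4 ≡ 1^2 = 1
sig^8 ≡ 1^2 = 1
9 = 8 + 1, so sig^9 ≡ 1·34 ≡ 34 (mod 55)
sig^9 mod 55 = 34, but H = 21.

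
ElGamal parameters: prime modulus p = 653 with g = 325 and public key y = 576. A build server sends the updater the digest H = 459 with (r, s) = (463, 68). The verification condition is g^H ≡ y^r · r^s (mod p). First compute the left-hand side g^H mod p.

587

325^459 mod 653 = 587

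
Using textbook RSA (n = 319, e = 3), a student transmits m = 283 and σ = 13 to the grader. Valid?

σ^2 ≡ 13^2 = 169
3 = 2 + 1, so σ^3 ≡ 169·13 ≡ 283 (mod 319)
σ^3 mod 319 = 283 matches m.

yes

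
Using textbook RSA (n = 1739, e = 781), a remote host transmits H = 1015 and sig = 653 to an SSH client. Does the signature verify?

sig^2 ≡ 653^2 = 426409 ≡ 354
sig^4 ≡ 354^2 = 125316 ≡ 108
sig^8 ≡ 108^2 = 11664 ≡ 1230
sig^16 ≡ 1230^2 = 1512900 ≡ 1709
sig^32 ≡ 1709^2 = 2920681 ≡ 900
sig^64 ≡ 900^2 = 810000 ≡ 1365
sig^128 ≡ 1365^2 = 1863225 ≡ 756
sig^256 ≡ 756^2 = 571536 ≡ 1144
sig^512 ≡ 1144^2 = 1308736 ≡ 1008
781 = 512 + 256 + 8 + 4 + 1, so sig^781 ≡ 1008·1144·1230·108·653 ≡ 1438 (mod 1739)
sig^781 mod 1739 = 1438, but H = 1015.

does not verify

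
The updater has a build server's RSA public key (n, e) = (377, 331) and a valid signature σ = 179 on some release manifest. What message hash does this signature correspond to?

62

σ^331 mod 377 = 62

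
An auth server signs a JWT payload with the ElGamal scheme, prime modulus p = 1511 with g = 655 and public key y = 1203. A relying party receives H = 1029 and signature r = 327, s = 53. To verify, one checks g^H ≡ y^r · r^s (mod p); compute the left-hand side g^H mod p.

18

Squares mod 1511: 655^1≡655, 655^2≡1412, 655^4≡735, 655^8≡798, 655^16≡673, 655^32≡1140, 655^64≡140, 655^128≡1468, 655^256≡338, 655^512≡919, 655^1024≡1423
1029 = 1024 + 4 + 1, so 655^1029 ≡ 1423·735·655 ≡ 18 (mod 1511)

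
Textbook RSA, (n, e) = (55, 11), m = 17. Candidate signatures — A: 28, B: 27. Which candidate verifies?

A

Candidate A: Squares mod 55: 28^1≡28, 28^2≡14, 28^4≡31, 28^8≡26; 11 = 8 + 2 + 1, so 28^11 ≡ 26·14·28 ≡ 17 (mod 55)
  → matches m = 17
Candidate B: Squares mod 55: 27^1≡27, 27^2≡14, 27^4≡31, 27^8≡26; 11 = 8 + 2 + 1, so 27^11 ≡ 26·14·27 ≡ 38 (mod 55)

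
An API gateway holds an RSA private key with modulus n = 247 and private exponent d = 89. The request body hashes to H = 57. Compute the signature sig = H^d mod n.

H^2 ≡ 57^2 = 3249 ≡ 38
H^4 ≡ 38^2 = 1444 ≡ 209
H^8 ≡ 209^2 = 43681 ≡ 209
H^16 ≡ 209^2 = 43681 ≡ 209
H^32 ≡ 209^2 = 43681 ≡ 209
H^64 ≡ 209^2 = 43681 ≡ 209
89 = 64 + 16 + 8 + 1, so H^89 ≡ 209·209·209·57 ≡ 57 (mod 247)

57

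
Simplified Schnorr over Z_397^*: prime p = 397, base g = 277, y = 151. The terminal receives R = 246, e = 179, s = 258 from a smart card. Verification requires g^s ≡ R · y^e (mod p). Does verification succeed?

g^s mod p:
277^2 = 76729 ≡ 108
277^4 ≡ 108^2 = 11664 ≡ 151
277^8 ≡ 151^2 = 22801 ≡ 172
277^16 ≡ 172^2 = 29584 ≡ 206
277^32 ≡ 206^2 = 42436 ≡ 354
277^64 ≡ 354^2 = 125316 ≡ 261
277^128 ≡ 261^2 = 68121 ≡ 234
277^256 ≡ 234^2 = 54756 ≡ 367
258 = 256 + 2, so 277^258 ≡ 367·108 ≡ 333 (mod 397)
R · y^e mod p:
151^2 = 22801 ≡ 172
151^4 ≡ 172^2 = 29584 ≡ 206
151^8 ≡ 206^2 = 42436 ≡ 354
151^16 ≡ 354^2 = 125316 ≡ 261
151^32 ≡ 261^2 = 68121 ≡ 234
151^64 ≡ 234^2 = 54756 ≡ 367
151^128 ≡ 367^2 = 134689 ≡ 106
179 = 128 + 32 + 16 + 2 + 1, so 151^179 ≡ 106·234·261·172·151 ≡ 110 (mod 397)
246·110 = 27060 ≡ 64 (mod 397)
333 ≠ 64; the check fails.

fails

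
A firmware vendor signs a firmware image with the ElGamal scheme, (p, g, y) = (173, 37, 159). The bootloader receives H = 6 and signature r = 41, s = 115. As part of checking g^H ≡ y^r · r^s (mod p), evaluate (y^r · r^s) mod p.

85

159^41 mod 173 = 15
41^115 mod 173 = 121
y^r · r^s ≡ 15·121 = 1815 ≡ 85 (mod 173)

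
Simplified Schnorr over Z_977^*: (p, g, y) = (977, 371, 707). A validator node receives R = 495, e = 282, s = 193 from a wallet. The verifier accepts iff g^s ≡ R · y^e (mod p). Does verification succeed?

g^s mod p:
371^2 = 137641 ≡ 861
371^4 ≡ 861^2 = 741321 ≡ 755
371^8 ≡ 755^2 = 570025 ≡ 434
371^16 ≡ 434^2 = 188356 ≡ 772
371^32 ≡ 772^2 = 595984 ≡ 14
371^64 ≡ 14^2 = 196
371^128 ≡ 196^2 = 38416 ≡ 313
193 = 128 + 64 + 1, so 371^193 ≡ 313·196·371 ≡ 893 (mod 977)
R · y^e mod p:
707^2 = 499849 ≡ 602
707^4 ≡ 602^2 = 362404 ≡ 914
707^8 ≡ 914^2 = 835396 ≡ 61
707^16 ≡ 61^2 = 3721 ≡ 790
707^32 ≡ 790^2 = 624100 ≡ 774
707^64 ≡ 774^2 = 599076 ≡ 175
707^128 ≡ 175^2 = 30625 ≡ 338
707^256 ≡ 338^2 = 114244 ≡ 912
282 = 256 + 16 + 8 + 2, so 707^282 ≡ 912·790·61·602 ≡ 759 (mod 977)
495·759 = 375705 ≡ 537 (mod 977)
893 ≠ 537; the check fails.

fails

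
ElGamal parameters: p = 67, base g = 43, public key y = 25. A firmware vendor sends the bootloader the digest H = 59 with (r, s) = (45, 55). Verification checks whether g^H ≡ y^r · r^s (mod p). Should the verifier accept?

Left side g^H mod p:
Squares mod 67: 43^1≡43, 43^2≡40, 43^4≡59, 43^8≡64, 43^16≡9, 43^32≡14
59 = 32 + 16 + 8 + 2 + 1, so 43^59 ≡ 14·9·64·40·43 ≡ 8 (mod 67)
Right side y^r · r^s mod p:
Squares mod 67: 25^1≡25, 25^2≡22, 25^4≡15, 25^8≡24, 25^16≡40, 25^32≡59
45 = 32 + 8 + 4 + 1, so 25^45 ≡ 59·24·15·25 ≡ 25 (mod 67)
Squares mod 67: 45^1≡45, 45^2≡15, 45^4≡24, 45^8≡40, 45^16≡59, 45^32≡64
55 = 32 + 16 + 4 + 2 + 1, so 45^55 ≡ 64·59·24·15·45 ≡ 66 (mod 67)
25·66 = 1650 ≡ 42 (mod 67)
8 ≠ 42, so verification fails.

reject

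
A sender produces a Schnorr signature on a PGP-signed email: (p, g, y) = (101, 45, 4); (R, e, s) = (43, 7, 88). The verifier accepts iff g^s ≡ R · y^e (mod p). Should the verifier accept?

accept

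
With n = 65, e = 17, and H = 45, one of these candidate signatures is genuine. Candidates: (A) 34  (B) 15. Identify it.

Candidate A: Squares mod 65: 34^1≡34, 34^2≡51, 34^4≡1, 34^8≡1, 34^16≡1; 17 = 16 + 1, so 34^17 ≡ 1·34 ≡ 34 (mod 65)
Candidate B: Squares mod 65: 15^1≡15, 15^2≡30, 15^4≡55, 15^8≡35, 15^16≡55; 17 = 16 + 1, so 15^17 ≡ 55·15 ≡ 45 (mod 65)
  → matches H = 45

B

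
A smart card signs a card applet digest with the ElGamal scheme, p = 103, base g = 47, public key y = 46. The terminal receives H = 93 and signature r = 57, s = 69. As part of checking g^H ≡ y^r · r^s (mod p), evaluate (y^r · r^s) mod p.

102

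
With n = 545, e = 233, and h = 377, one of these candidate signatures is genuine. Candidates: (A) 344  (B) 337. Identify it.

Candidate A: 344^2 = 118336 ≡ 71; 344^4 ≡ 71^2 = 5041 ≡ 136; 344^8 ≡ 136^2 = 18496 ≡ 511; 344^16 ≡ 511^2 = 261121 ≡ 66; 344^32 ≡ 66^2 = 4356 ≡ 541; 344^64 ≡ 541^2 = 292681 ≡ 16; 344^128 ≡ 16^2 = 256; 233 = 128 + 64 + 32 + 8 + 1, so 344^233 ≡ 256·16·541·511·344 ≡ 359 (mod 545)
Candidate B: 337^2 = 113569 ≡ 209; 337^4 ≡ 209^2 = 43681 ≡ 81; 337^8 ≡ 81^2 = 6561 ≡ 21; 337^16 ≡ 21^2 = 441; 337^32 ≡ 441^2 = 194481 ≡ 461; 337^64 ≡ 461^2 = 212521 ≡ 516; 337^128 ≡ 516^2 = 266256 ≡ 296; 233 = 128 + 64 + 32 + 8 + 1, so 337^233 ≡ 296·516·461·21·337 ≡ 377 (mod 545)
  → matches h = 377

B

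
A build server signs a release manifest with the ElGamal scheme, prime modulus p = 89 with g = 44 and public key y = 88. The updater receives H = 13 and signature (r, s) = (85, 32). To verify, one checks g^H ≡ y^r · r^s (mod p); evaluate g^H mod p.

44^2 = 1936 ≡ 67
44^4 ≡ 67^2 = 4489 ≡ 39
44^8 ≡ 39^2 = 1521 ≡ 8
13 = 8 + 4 + 1, so 44^13 ≡ 8·39·44 ≡ 22 (mod 89)

22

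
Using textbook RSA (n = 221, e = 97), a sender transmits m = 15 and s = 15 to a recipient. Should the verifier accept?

accept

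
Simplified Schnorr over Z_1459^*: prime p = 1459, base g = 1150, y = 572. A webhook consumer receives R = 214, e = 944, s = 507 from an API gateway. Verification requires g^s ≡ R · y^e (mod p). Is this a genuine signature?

g^s mod p:
1150^2 = 1322500 ≡ 646
1150^4 ≡ 646^2 = 417316 ≡ 42
1150^8 ≡ 42^2 = 1764 ≡ 305
1150^16 ≡ 305^2 = 93025 ≡ 1108
1150^32 ≡ 1108^2 = 1227664 ≡ 645
1150^64 ≡ 645^2 = 416025 ≡ 210
1150^128 ≡ 210^2 = 44100 ≡ 330
1150^256 ≡ 330^2 = 108900 ≡ 934
507 = 256 + 128 + 64 + 32 + 16 + 8 + 2 + 1, so 1150^507 ≡ 934·330·210·645·1108·305·646·1150 ≡ 85 (mod 1459)
R · y^e mod p:
572^2 = 327184 ≡ 368
572^4 ≡ 368^2 = 135424 ≡ 1196
572^8 ≡ 1196^2 = 1430416 ≡ 596
572^16 ≡ 596^2 = 355216 ≡ 679
572^32 ≡ 679^2 = 461041 ≡ 1456
572^64 ≡ 1456^2 = 2119936 ≡ 9
572^128 ≡ 9^2 = 81
572^256 ≡ 81^2 = 6561 ≡ 725
572^512 ≡ 725^2 = 525625 ≡ 385
944 = 512 + 256 + 128 + 32 + 16, so 572^944 ≡ 385·725·81·1456·679 ≡ 539 (mod 1459)
214·539 = 115346 ≡ 85 (mod 1459)
85 ≡ 85 (mod 1459); signature holds.

genuine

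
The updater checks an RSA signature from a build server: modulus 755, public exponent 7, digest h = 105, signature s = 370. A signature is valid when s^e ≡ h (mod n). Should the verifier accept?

s^2 ≡ 370^2 = 136900 ≡ 245
s^4 ≡ 245^2 = 60025 ≡ 380
7 = 4 + 2 + 1, so s^7 ≡ 380·245·370 ≡ 125 (mod 755)
s^7 mod 755 = 125, but h = 105.

reject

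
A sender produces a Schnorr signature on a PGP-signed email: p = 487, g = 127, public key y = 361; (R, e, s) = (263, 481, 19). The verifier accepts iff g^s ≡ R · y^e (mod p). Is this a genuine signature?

g^s mod p:
127^2 = 16129 ≡ 58
127^4 ≡ 58^2 = 3364 ≡ 442
127^8 ≡ 442^2 = 195364 ≡ 77
127^16 ≡ 77^2 = 5929 ≡ 85
19 = 16 + 2 + 1, so 127^19 ≡ 85·58·127 ≡ 315 (mod 487)
R · y^e mod p:
361^2 = 130321 ≡ 292
361^4 ≡ 292^2 = 85264 ≡ 39
361^8 ≡ 39^2 = 1521 ≡ 60
361^16 ≡ 60^2 = 3600 ≡ 191
361^32 ≡ 191^2 = 36481 ≡ 443
361^64 ≡ 443^2 = 196249 ≡ 475
361^128 ≡ 475^2 = 225625 ≡ 144
361^256 ≡ 144^2 = 20736 ≡ 282
481 = 256 + 128 + 64 + 32 + 1, so 361^481 ≡ 282·144·475·443·361 ≡ 166 (mod 487)
263·166 = 43658 ≡ 315 (mod 487)
315 ≡ 315 (mod 487); signature holds.

genuine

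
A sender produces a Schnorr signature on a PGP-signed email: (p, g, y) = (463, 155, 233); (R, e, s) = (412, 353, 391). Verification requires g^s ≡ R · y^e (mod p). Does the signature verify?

verifies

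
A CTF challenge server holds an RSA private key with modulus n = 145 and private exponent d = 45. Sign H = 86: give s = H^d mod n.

86

H^2 ≡ 86^2 = 7396 ≡ 1
H^4 ≡ 1^2 = 1
H^8 ≡ 1^2 = 1
H^16 ≡ 1^2 = 1
H^32 ≡ 1^2 = 1
45 = 32 + 8 + 4 + 1, so H^45 ≡ 1·1·1·86 ≡ 86 (mod 145)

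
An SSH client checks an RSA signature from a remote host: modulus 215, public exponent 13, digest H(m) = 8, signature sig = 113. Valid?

sig^2 ≡ 113^2 = 12769 ≡ 84
sig^4 ≡ 84^2 = 7056 ≡ 176
sig^8 ≡ 176^2 = 30976 ≡ 16
13 = 8 + 4 + 1, so sig^13 ≡ 16·176·113 ≡ 8 (mod 215)
Since 8 equals the digest 8, verification succeeds.

yes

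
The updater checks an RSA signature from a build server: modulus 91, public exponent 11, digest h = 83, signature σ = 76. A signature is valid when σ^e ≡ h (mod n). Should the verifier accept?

σ^11 mod 91 = 6
σ^11 mod 91 = 6, but h = 83.

reject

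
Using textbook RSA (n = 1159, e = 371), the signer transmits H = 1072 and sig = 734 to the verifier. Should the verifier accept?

sig^2 ≡ 734^2 = 538756 ≡ 980
sig^4 ≡ 980^2 = 960400 ≡ 748
sig^8 ≡ 748^2 = 559504 ≡ 866
sig^16 ≡ 866^2 = 749956 ≡ 83
sig^32 ≡ 83^2 = 6889 ≡ 1094
sig^64 ≡ 1094^2 = 1196836 ≡ 748
sig^128 ≡ 748^2 = 559504 ≡ 866
sig^256 ≡ 866^2 = 749956 ≡ 83
371 = 256 + 64 + 32 + 16 + 2 + 1, so sig^371 ≡ 83·748·1094·83·980·734 ≡ 1072 (mod 1159)
sig^371 mod 1159 = 1072 matches H.

accept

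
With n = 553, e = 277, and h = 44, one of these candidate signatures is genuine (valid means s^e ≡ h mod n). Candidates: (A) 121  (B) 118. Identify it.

A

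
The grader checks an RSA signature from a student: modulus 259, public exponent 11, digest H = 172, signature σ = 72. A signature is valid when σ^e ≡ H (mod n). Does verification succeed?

σ^11 mod 259 = 172
σ^11 mod 259 = 172 matches H.

passes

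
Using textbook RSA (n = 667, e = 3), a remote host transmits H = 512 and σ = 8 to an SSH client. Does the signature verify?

verifies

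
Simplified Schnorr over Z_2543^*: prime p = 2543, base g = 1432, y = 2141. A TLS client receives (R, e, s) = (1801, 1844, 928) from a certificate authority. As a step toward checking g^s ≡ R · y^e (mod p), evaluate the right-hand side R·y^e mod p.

1414

2141^1844 mod 2543 = 238
R · y^e ≡ 1801·238 = 428638 ≡ 1414 (mod 2543)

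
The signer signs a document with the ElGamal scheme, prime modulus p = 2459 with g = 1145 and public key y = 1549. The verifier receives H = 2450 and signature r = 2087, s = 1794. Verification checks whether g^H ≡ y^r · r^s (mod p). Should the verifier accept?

reject

Left side g^H mod p:
1145^2 = 1311025 ≡ 378
1145^4 ≡ 378^2 = 142884 ≡ 262
1145^8 ≡ 262^2 = 68644 ≡ 2251
1145^16 ≡ 2251^2 = 5067001 ≡ 1461
1145^32 ≡ 1461^2 = 2134521 ≡ 109
1145^64 ≡ 109^2 = 11881 ≡ 2045
1145^128 ≡ 2045^2 = 4182025 ≡ 1725
1145^256 ≡ 1725^2 = 2975625 ≡ 235
1145^512 ≡ 235^2 = 55225 ≡ 1127
1145^1024 ≡ 1127^2 = 1270129 ≡ 1285
1145^2048 ≡ 1285^2 = 1651225 ≡ 1236
2450 = 2048 + 256 + 128 + 16 + 2, so 1145^2450 ≡ 1236·235·1725·1461·378 ≡ 1927 (mod 2459)
Right side y^r · r^s mod p:
1549^2 = 2399401 ≡ 1876
1549^4 ≡ 1876^2 = 3519376 ≡ 547
1549^8 ≡ 547^2 = 299209 ≡ 1670
1549^16 ≡ 1670^2 = 2788900 ≡ 394
1549^32 ≡ 394^2 = 155236 ≡ 319
1549^64 ≡ 319^2 = 101761 ≡ 942
1549^128 ≡ 942^2 = 887364 ≡ 2124
1549^256 ≡ 2124^2 = 4511376 ≡ 1570
1549^512 ≡ 1570^2 = 2464900 ≡ 982
1549^1024 ≡ 982^2 = 964324 ≡ 396
1549^2048 ≡ 396^2 = 156816 ≡ 1899
2087 = 2048 + 32 + 4 + 2 + 1, so 1549^2087 ≡ 1899·319·547·1876·1549 ≡ 976 (mod 2459)
2087^2 = 4355569 ≡ 680
2087^4 ≡ 680^2 = 462400 ≡ 108
2087^8 ≡ 108^2 = 11664 ≡ 1828
2087^16 ≡ 1828^2 = 3341584 ≡ 2262
2087^32 ≡ 2262^2 = 5116644 ≡ 1924
2087^64 ≡ 1924^2 = 3701776 ≡ 981
2087^128 ≡ 981^2 = 962361 ≡ 892
2087^256 ≡ 892^2 = 795664 ≡ 1407
2087^512 ≡ 1407^2 = 1979649 ≡ 154
2087^1024 ≡ 154^2 = 23716 ≡ 1585
1794 = 1024 + 512 + 256 + 2, so 2087^1794 ≡ 1585·154·1407·680 ≡ 396 (mod 2459)
976·396 = 386496 ≡ 433 (mod 2459)
1927 ≠ 433, so verification fails.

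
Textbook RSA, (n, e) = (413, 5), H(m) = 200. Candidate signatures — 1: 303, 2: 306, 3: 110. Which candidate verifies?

Candidate 1: Squares mod 413: 303^1≡303, 303^2≡123, 303^4≡261; 5 = 4 + 1, so 303^5 ≡ 261·303 ≡ 200 (mod 413)
  → matches H(m) = 200
Candidate 2: Squares mod 413: 306^1≡306, 306^2≡298, 306^4≡9; 5 = 4 + 1, so 306^5 ≡ 9·306 ≡ 276 (mod 413)
Candidate 3: Squares mod 413: 110^1≡110, 110^2≡123, 110^4≡261; 5 = 4 + 1, so 110^5 ≡ 261·110 ≡ 213 (mod 413)

1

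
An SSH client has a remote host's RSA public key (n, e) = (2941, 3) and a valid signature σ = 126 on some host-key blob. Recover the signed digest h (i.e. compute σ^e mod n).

496

σ^3 mod 2941 = 496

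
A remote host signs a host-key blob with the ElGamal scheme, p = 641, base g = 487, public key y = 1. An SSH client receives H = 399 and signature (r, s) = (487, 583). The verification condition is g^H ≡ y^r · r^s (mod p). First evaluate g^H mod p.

154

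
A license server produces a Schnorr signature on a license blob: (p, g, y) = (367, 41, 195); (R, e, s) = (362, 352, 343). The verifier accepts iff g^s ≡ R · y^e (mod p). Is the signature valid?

valid

g^s mod p:
41^2 = 1681 ≡ 213
41^4 ≡ 213^2 = 45369 ≡ 228
41^8 ≡ 228^2 = 51984 ≡ 237
41^16 ≡ 237^2 = 56169 ≡ 18
41^32 ≡ 18^2 = 324
41^64 ≡ 324^2 = 104976 ≡ 14
41^128 ≡ 14^2 = 196
41^256 ≡ 196^2 = 38416 ≡ 248
343 = 256 + 64 + 16 + 4 + 2 + 1, so 41^343 ≡ 248·14·18·228·213·41 ≡ 13 (mod 367)
R · y^e mod p:
195^2 = 38025 ≡ 224
195^4 ≡ 224^2 = 50176 ≡ 264
195^8 ≡ 264^2 = 69696 ≡ 333
195^16 ≡ 333^2 = 110889 ≡ 55
195^32 ≡ 55^2 = 3025 ≡ 89
195^64 ≡ 89^2 = 7921 ≡ 214
195^128 ≡ 214^2 = 45796 ≡ 288
195^256 ≡ 288^2 = 82944 ≡ 2
352 = 256 + 64 + 32, so 195^352 ≡ 2·214·89 ≡ 291 (mod 367)
362·291 = 105342 ≡ 13 (mod 367)
13 ≡ 13 (mod 367); signature holds.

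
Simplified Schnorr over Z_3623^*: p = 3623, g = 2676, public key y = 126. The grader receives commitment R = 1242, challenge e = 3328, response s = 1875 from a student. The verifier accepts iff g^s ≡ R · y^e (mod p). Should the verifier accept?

g^s mod p:
Squares mod 3623: 2676^1≡2676, 2676^2≡1928, 2676^4≡3609, 2676^8≡196, 2676^16≡2186, 2676^32≡3482, 2676^64≡1766, 2676^128≡2976, 2676^256≡1964, 2676^512≡2424, 2676^1024≡2893
1875 = 1024 + 512 + 256 + 64 + 16 + 2 + 1, so 2676^1875 ≡ 2893·2424·1964·1766·2186·1928·2676 ≡ 1857 (mod 3623)
R · y^e mod p:
Squares mod 3623: 126^1≡126, 126^2≡1384, 126^4≡2512, 126^8≡2501, 126^16≡1703, 126^32≡1809, 126^64≡912, 126^128≡2077, 126^256≡2559, 126^512≡1720, 126^1024≡2032, 126^2048≡2427
3328 = 2048 + 1024 + 256, so 126^3328 ≡ 2427·2032·2559 ≡ 1848 (mod 3623)
1242·1848 = 2295216 ≡ 1857 (mod 3623)
1857 ≡ 1857 (mod 3623); signature holds.

accept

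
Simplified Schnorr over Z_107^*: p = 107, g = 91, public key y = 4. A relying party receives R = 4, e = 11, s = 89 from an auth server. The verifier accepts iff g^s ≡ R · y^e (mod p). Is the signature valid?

invalid

g^s mod p:
91^2 = 8281 ≡ 42
91^4 ≡ 42^2 = 1764 ≡ 52
91^8 ≡ 52^2 = 2704 ≡ 29
91^16 ≡ 29^2 = 841 ≡ 92
91^32 ≡ 92^2 = 8464 ≡ 11
91^64 ≡ 11^2 = 121 ≡ 14
89 = 64 + 16 + 8 + 1, so 91^89 ≡ 14·92·29·91 ≡ 70 (mod 107)
R · y^e mod p:
4^2 = 16
4^4 ≡ 16^2 = 256 ≡ 42
4^8 ≡ 42^2 = 1764 ≡ 52
11 = 8 + 2 + 1, so 4^11 ≡ 52·16·4 ≡ 11 (mod 107)
4·11 = 44 ≡ 44 (mod 107)
70 ≠ 44; the check fails.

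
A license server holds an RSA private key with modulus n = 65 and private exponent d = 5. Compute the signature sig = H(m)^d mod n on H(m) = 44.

44

(H(m))^5 mod 65 = 44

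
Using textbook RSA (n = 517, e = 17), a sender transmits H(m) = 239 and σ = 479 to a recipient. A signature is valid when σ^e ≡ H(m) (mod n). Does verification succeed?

passes

σ^2 ≡ 479^2 = 229441 ≡ 410
σ^4 ≡ 410^2 = 168100 ≡ 75
σ^8 ≡ 75^2 = 5625 ≡ 455
σ^16 ≡ 455^2 = 207025 ≡ 225
17 = 16 + 1, so σ^17 ≡ 225·479 ≡ 239 (mod 517)
σ^17 mod 517 = 239 matches H(m).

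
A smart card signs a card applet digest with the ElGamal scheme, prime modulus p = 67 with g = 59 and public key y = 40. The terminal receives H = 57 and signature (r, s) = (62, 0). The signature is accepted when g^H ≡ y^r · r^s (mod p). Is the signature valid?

Left side g^H mod p:
59^2 = 3481 ≡ 64
59^4 ≡ 64^2 = 4096 ≡ 9
59^8 ≡ 9^2 = 81 ≡ 14
59^16 ≡ 14^2 = 196 ≡ 62
59^32 ≡ 62^2 = 3844 ≡ 25
57 = 32 + 16 + 8 + 1, so 59^57 ≡ 25·62·14·59 ≡ 64 (mod 67)
Right side y^r · r^s mod p:
40^2 = 1600 ≡ 59
40^4 ≡ 59^2 = 3481 ≡ 64
40^8 ≡ 64^2 = 4096 ≡ 9
40^16 ≡ 9^2 = 81 ≡ 14
40^32 ≡ 14^2 = 196 ≡ 62
62 = 32 + 16 + 8 + 4 + 2, so 40^62 ≡ 62·14·9·64·59 ≡ 22 (mod 67)
62^0 mod 67 = 1
22·1 = 22 ≡ 22 (mod 67)
64 ≠ 22, so verification fails.

invalid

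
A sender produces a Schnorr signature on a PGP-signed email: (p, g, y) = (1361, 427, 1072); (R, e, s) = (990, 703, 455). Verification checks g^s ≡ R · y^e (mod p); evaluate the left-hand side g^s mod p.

1171

427^2 = 182329 ≡ 1316
427^4 ≡ 1316^2 = 1731856 ≡ 664
427^8 ≡ 664^2 = 440896 ≡ 1293
427^16 ≡ 1293^2 = 1671849 ≡ 541
427^32 ≡ 541^2 = 292681 ≡ 66
427^64 ≡ 66^2 = 4356 ≡ 273
427^128 ≡ 273^2 = 74529 ≡ 1035
427^256 ≡ 1035^2 = 1071225 ≡ 118
455 = 256 + 128 + 64 + 4 + 2 + 1, so 427^455 ≡ 118·1035·273·664·1316·427 ≡ 1171 (mod 1361)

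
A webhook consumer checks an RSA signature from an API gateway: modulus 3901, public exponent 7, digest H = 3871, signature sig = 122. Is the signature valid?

sig^2 ≡ 122^2 = 14884 ≡ 3181
sig^4 ≡ 3181^2 = 10118761 ≡ 3468
7 = 4 + 2 + 1, so sig^7 ≡ 3468·3181·122 ≡ 3871 (mod 3901)
Since 3871 equals the digest 3871, verification succeeds.

valid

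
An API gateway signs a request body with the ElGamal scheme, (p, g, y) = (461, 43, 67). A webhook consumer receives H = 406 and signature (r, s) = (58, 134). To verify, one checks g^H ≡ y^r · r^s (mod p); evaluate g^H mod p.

130

43^2 = 1849 ≡ 5
43^4 ≡ 5^2 = 25
43^8 ≡ 25^2 = 625 ≡ 164
43^16 ≡ 164^2 = 26896 ≡ 158
43^32 ≡ 158^2 = 24964 ≡ 70
43^64 ≡ 70^2 = 4900 ≡ 290
43^128 ≡ 290^2 = 84100 ≡ 198
43^256 ≡ 198^2 = 39204 ≡ 19
406 = 256 + 128 + 16 + 4 + 2, so 43^406 ≡ 19·198·158·25·5 ≡ 130 (mod 461)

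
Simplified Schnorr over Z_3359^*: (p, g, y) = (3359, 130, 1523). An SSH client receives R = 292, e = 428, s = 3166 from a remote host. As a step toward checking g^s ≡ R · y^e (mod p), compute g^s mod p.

1628

130^2 = 16900 ≡ 105
130^4 ≡ 105^2 = 11025 ≡ 948
130^8 ≡ 948^2 = 898704 ≡ 1851
130^16 ≡ 1851^2 = 3426201 ≡ 21
130^32 ≡ 21^2 = 441
130^64 ≡ 441^2 = 194481 ≡ 3018
130^128 ≡ 3018^2 = 9108324 ≡ 2075
130^256 ≡ 2075^2 = 4305625 ≡ 2746
130^512 ≡ 2746^2 = 7540516 ≡ 2920
130^1024 ≡ 2920^2 = 8526400 ≡ 1258
130^2048 ≡ 1258^2 = 1582564 ≡ 475
3166 = 2048 + 1024 + 64 + 16 + 8 + 4 + 2, so 130^3166 ≡ 475·1258·3018·21·1851·948·105 ≡ 1628 (mod 3359)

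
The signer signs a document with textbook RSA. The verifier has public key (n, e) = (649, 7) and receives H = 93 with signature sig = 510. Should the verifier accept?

accept

sig^7 mod 649 = 93
93 = H, so the signature checks out.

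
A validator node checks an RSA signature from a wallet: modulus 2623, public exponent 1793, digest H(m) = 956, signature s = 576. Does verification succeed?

Squares mod 2623: s^1≡576, s^2≡1278, s^4≡1778, s^8≡569, s^16≡1132, s^32≡1400, s^64≡619, s^128≡203, s^256≡1864, s^512≡1644, s^1024≡1046
1793 = 1024 + 512 + 256 + 1, so s^1793 ≡ 1046·1644·1864·576 ≡ 956 (mod 2623)
Since 956 equals the digest 956, verification succeeds.

passes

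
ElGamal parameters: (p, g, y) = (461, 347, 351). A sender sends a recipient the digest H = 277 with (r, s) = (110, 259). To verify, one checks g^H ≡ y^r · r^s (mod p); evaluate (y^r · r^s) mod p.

373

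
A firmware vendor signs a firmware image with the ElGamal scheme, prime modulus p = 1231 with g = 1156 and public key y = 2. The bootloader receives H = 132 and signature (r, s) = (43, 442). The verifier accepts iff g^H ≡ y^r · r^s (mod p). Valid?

no

Left side g^H mod p:
Squares mod 1231: 1156^1≡1156, 1156^2≡701, 1156^4≡232, 1156^8≡891, 1156^16≡1117, 1156^32≡686, 1156^64≡354, 1156^128≡985
132 = 128 + 4, so 1156^132 ≡ 985·232 ≡ 785 (mod 1231)
Right side y^r · r^s mod p:
Squares mod 1231: 2^1≡2, 2^2≡4, 2^4≡16, 2^8≡256, 2^16≡293, 2^32≡910
43 = 32 + 8 + 2 + 1, so 2^43 ≡ 910·256·4·2 ≡ 1177 (mod 1231)
Squares mod 1231: 43^1≡43, 43^2≡618, 43^4≡314, 43^8≡116, 43^16≡1146, 43^32≡1070, 43^64≡70, 43^128≡1207, 43^256≡576
442 = 256 + 128 + 32 + 16 + 8 + 2, so 43^442 ≡ 576·1207·1070·1146·116·618 ≡ 751 (mod 1231)
1177·751 = 883927 ≡ 69 (mod 1231)
785 ≠ 69, so verification fails.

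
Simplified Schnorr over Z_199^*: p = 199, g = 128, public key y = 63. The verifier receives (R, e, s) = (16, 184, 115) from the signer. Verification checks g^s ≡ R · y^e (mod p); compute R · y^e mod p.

33

63^2 = 3969 ≡ 188
63^4 ≡ 188^2 = 35344 ≡ 121
63^8 ≡ 121^2 = 14641 ≡ 114
63^16 ≡ 114^2 = 12996 ≡ 61
63^32 ≡ 61^2 = 3721 ≡ 139
63^64 ≡ 139^2 = 19321 ≡ 18
63^128 ≡ 18^2 = 324 ≡ 125
184 = 128 + 32 + 16 + 8, so 63^184 ≡ 125·139·61·114 ≡ 114 (mod 199)
R · y^e ≡ 16·114 = 1824 ≡ 33 (mod 199)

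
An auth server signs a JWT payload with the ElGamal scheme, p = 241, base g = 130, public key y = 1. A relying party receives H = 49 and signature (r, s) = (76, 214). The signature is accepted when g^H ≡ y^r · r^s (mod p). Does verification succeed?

fails

Left side g^H mod p:
130^49 mod 241 = 130
Right side y^r · r^s mod p:
1^76 mod 241 = 1
76^214 mod 241 = 211
1·211 = 211 ≡ 211 (mod 241)
130 ≠ 211, so verification fails.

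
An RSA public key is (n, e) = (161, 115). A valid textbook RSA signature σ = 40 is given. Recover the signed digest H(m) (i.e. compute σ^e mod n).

σ^2 ≡ 40^2 = 1600 ≡ 151
σ^4 ≡ 151^2 = 22801 ≡ 100
σ^8 ≡ 100^2 = 10000 ≡ 18
σ^16 ≡ 18^2 = 324 ≡ 2
σ^32 ≡ 2^2 = 4
σ^64 ≡ 4^2 = 16
115 = 64 + 32 + 16 + 2 + 1, so σ^115 ≡ 16·4·2·151·40 ≡ 159 (mod 161)

159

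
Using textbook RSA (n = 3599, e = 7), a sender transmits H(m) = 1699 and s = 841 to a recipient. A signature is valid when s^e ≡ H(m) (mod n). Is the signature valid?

invalid

s^7 mod 3599 = 3281
The recovered value 3281 does not match the digest 1699.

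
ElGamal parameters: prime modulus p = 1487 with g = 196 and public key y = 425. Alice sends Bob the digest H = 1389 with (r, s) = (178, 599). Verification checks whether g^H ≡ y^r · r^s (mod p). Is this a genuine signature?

forged

Left side g^H mod p:
196^1389 mod 1487 = 188
Right side y^r · r^s mod p:
425^178 mod 1487 = 964
178^599 mod 1487 = 105
964·105 = 101220 ≡ 104 (mod 1487)
188 ≠ 104, so verification fails.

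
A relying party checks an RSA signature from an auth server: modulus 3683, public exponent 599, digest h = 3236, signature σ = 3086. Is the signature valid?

σ^599 mod 3683 = 3236
Since 3236 equals the digest 3236, verification succeeds.

valid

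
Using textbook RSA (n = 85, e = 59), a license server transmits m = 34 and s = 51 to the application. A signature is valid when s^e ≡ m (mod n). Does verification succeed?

fails

s^2 ≡ 51^2 = 2601 ≡ 51
s^4 ≡ 51^2 = 2601 ≡ 51
s^8 ≡ 51^2 = 2601 ≡ 51
s^16 ≡ 51^2 = 2601 ≡ 51
s^32 ≡ 51^2 = 2601 ≡ 51
59 = 32 + 16 + 8 + 2 + 1, so s^59 ≡ 51·51·51·51·51 ≡ 51 (mod 85)
The recovered value 51 does not match the digest 34.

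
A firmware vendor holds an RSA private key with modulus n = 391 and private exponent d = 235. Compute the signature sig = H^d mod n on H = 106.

H^2 ≡ 106^2 = 11236 ≡ 288
H^4 ≡ 288^2 = 82944 ≡ 52
H^8 ≡ 52^2 = 2704 ≡ 358
H^16 ≡ 358^2 = 128164 ≡ 307
H^32 ≡ 307^2 = 94249 ≡ 18
H^64 ≡ 18^2 = 324
H^128 ≡ 324^2 = 104976 ≡ 188
235 = 128 + 64 + 32 + 8 + 2 + 1, so H^235 ≡ 188·324·18·358·288·106 ≡ 132 (mod 391)

132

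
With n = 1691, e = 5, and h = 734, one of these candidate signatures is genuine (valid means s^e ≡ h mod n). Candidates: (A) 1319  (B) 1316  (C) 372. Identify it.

A

Candidate A: Squares mod 1691: 1319^1≡1319, 1319^2≡1413, 1319^4≡1189; 5 = 4 + 1, so 1319^5 ≡ 1189·1319 ≡ 734 (mod 1691)
  → matches h = 734
Candidate B: Squares mod 1691: 1316^1≡1316, 1316^2≡272, 1316^4≡1271; 5 = 4 + 1, so 1316^5 ≡ 1271·1316 ≡ 237 (mod 1691)
Candidate C: Squares mod 1691: 372^1≡372, 372^2≡1413, 372^4≡1189; 5 = 4 + 1, so 372^5 ≡ 1189·372 ≡ 957 (mod 1691)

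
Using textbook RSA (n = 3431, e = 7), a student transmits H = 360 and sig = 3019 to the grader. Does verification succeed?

Squares mod 3431: sig^1≡3019, sig^2≡1625, sig^4≡2186
7 = 4 + 2 + 1, so sig^7 ≡ 2186·1625·3019 ≡ 360 (mod 3431)
sig^7 mod 3431 = 360 matches H.

passes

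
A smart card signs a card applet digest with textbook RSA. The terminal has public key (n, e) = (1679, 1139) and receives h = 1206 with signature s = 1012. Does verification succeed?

fails

Squares mod 1679: s^1≡1012, s^2≡1633, s^4≡437, s^8≡1242, s^16≡1242, s^32≡1242, s^64≡1242, s^128≡1242, s^256≡1242, s^512≡1242, s^1024≡1242
1139 = 1024 + 64 + 32 + 16 + 2 + 1, so s^1139 ≡ 1242·1242·1242·1242·1633·1012 ≡ 460 (mod 1679)
s^1139 mod 1679 = 460, but h = 1206.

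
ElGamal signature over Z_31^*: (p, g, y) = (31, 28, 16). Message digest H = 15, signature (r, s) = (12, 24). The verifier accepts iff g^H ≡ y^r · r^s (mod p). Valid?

Left side g^H mod p:
Squares mod 31: 28^1≡28, 28^2≡9, 28^4≡19, 28^8≡20
15 = 8 + 4 + 2 + 1, so 28^15 ≡ 20·19·9·28 ≡ 1 (mod 31)
Right side y^r · r^s mod p:
Squares mod 31: 16^1≡16, 16^2≡8, 16^4≡2, 16^8≡4
12 = 8 + 4, so 16^12 ≡ 4·2 ≡ 8 (mod 31)
Squares mod 31: 12^1≡12, 12^2≡20, 12^4≡28, 12^8≡9, 12^16≡19
24 = 16 + 8, so 12^24 ≡ 19·9 ≡ 16 (mod 31)
8·16 = 128 ≡ 4 (mod 31)
1 ≠ 4, so verification fails.

no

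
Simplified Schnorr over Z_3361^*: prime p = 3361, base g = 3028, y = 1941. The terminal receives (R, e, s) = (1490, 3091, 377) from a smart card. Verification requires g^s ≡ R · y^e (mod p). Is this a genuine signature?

g^s mod p:
3028^2 = 9168784 ≡ 3337
3028^4 ≡ 3337^2 = 11135569 ≡ 576
3028^8 ≡ 576^2 = 331776 ≡ 2398
3028^16 ≡ 2398^2 = 5750404 ≡ 3094
3028^32 ≡ 3094^2 = 9572836 ≡ 708
3028^64 ≡ 708^2 = 501264 ≡ 475
3028^128 ≡ 475^2 = 225625 ≡ 438
3028^256 ≡ 438^2 = 191844 ≡ 267
377 = 256 + 64 + 32 + 16 + 8 + 1, so 3028^377 ≡ 267·475·708·3094·2398·3028 ≡ 2149 (mod 3361)
R · y^e mod p:
1941^2 = 3767481 ≡ 3161
1941^4 ≡ 3161^2 = 9991921 ≡ 3029
1941^8 ≡ 3029^2 = 9174841 ≡ 2672
1941^16 ≡ 2672^2 = 7139584 ≡ 820
1941^32 ≡ 820^2 = 672400 ≡ 200
1941^64 ≡ 200^2 = 40000 ≡ 3029
1941^128 ≡ 3029^2 = 9174841 ≡ 2672
1941^256 ≡ 2672^2 = 7139584 ≡ 820
1941^512 ≡ 820^2 = 672400 ≡ 200
1941^1024 ≡ 200^2 = 40000 ≡ 3029
1941^2048 ≡ 3029^2 = 9174841 ≡ 2672
3091 = 2048 + 1024 + 16 + 2 + 1, so 1941^3091 ≡ 2672·3029·820·3161·1941 ≡ 1420 (mod 3361)
1490·1420 = 2115800 ≡ 1731 (mod 3361)
2149 ≠ 1731; the check fails.

forged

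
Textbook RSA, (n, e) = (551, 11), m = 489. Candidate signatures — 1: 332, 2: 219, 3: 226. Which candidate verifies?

Candidate 1: Squares mod 551: 332^1≡332, 332^2≡24, 332^4≡25, 332^8≡74; 11 = 8 + 2 + 1, so 332^11 ≡ 74·24·332 ≡ 62 (mod 551)
Candidate 2: Squares mod 551: 219^1≡219, 219^2≡24, 219^4≡25, 219^8≡74; 11 = 8 + 2 + 1, so 219^11 ≡ 74·24·219 ≡ 489 (mod 551)
  → matches m = 489
Candidate 3: Squares mod 551: 226^1≡226, 226^2≡384, 226^4≡339, 226^8≡313; 11 = 8 + 2 + 1, so 226^11 ≡ 313·384·226 ≡ 194 (mod 551)

2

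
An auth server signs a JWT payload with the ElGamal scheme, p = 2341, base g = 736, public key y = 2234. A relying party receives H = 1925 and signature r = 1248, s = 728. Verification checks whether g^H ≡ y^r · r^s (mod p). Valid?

no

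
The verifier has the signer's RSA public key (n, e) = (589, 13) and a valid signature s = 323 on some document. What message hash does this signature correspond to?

Squares mod 589: s^1≡323, s^2≡76, s^4≡475, s^8≡38
13 = 8 + 4 + 1, so s^13 ≡ 38·475·323 ≡ 228 (mod 589)

228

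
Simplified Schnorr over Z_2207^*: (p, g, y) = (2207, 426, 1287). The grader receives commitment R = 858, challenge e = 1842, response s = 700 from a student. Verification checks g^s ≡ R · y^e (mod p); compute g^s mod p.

426^2 = 181476 ≡ 502
426^4 ≡ 502^2 = 252004 ≡ 406
426^8 ≡ 406^2 = 164836 ≡ 1518
426^16 ≡ 1518^2 = 2304324 ≡ 216
426^32 ≡ 216^2 = 46656 ≡ 309
426^64 ≡ 309^2 = 95481 ≡ 580
426^128 ≡ 580^2 = 336400 ≡ 936
426^256 ≡ 936^2 = 876096 ≡ 2124
426^512 ≡ 2124^2 = 4511376 ≡ 268
700 = 512 + 128 + 32 + 16 + 8 + 4, so 426^700 ≡ 268·936·309·216·1518·406 ≡ 505 (mod 2207)

505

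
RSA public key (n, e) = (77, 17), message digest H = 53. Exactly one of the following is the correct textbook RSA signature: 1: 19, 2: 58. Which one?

2

Candidate 1: 19^2 = 361 ≡ 53; 19^4 ≡ 53^2 = 2809 ≡ 37; 19^8 ≡ 37^2 = 1369 ≡ 60; 19^16 ≡ 60^2 = 3600 ≡ 58; 17 = 16 + 1, so 19^17 ≡ 58·19 ≡ 24 (mod 77)
Candidate 2: 58^2 = 3364 ≡ 53; 58^4 ≡ 53^2 = 2809 ≡ 37; 58^8 ≡ 37^2 = 1369 ≡ 60; 58^16 ≡ 60^2 = 3600 ≡ 58; 17 = 16 + 1, so 58^17 ≡ 58·58 ≡ 53 (mod 77)
  → matches H = 53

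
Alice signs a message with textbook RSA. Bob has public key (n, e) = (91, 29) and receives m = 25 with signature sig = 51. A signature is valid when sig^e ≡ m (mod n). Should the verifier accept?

sig^2 ≡ 51^2 = 2601 ≡ 53
sig^4 ≡ 53^2 = 2809 ≡ 79
sig^8 ≡ 79^2 = 6241 ≡ 53
sig^16 ≡ 53^2 = 2809 ≡ 79
29 = 16 + 8 + 4 + 1, so sig^29 ≡ 79·53·79·51 ≡ 25 (mod 91)
sig^29 mod 91 = 25 matches m.

accept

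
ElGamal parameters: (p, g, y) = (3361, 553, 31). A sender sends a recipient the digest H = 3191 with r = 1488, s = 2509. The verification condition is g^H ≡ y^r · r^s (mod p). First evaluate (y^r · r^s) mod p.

1531

31^2 = 961
31^4 ≡ 961^2 = 923521 ≡ 2607
31^8 ≡ 2607^2 = 6796449 ≡ 507
31^16 ≡ 507^2 = 257049 ≡ 1613
31^32 ≡ 1613^2 = 2601769 ≡ 355
31^64 ≡ 355^2 = 126025 ≡ 1668
31^128 ≡ 1668^2 = 2782224 ≡ 2677
31^256 ≡ 2677^2 = 7166329 ≡ 677
31^512 ≡ 677^2 = 458329 ≡ 1233
31^1024 ≡ 1233^2 = 1520289 ≡ 1117
1488 = 1024 + 256 + 128 + 64 + 16, so 31^1488 ≡ 1117·677·2677·1668·1613 ≡ 1333 (mod 3361)
1488^2 = 2214144 ≡ 2606
1488^4 ≡ 2606^2 = 6791236 ≡ 2016
1488^8 ≡ 2016^2 = 4064256 ≡ 807
1488^16 ≡ 807^2 = 651249 ≡ 2576
1488^32 ≡ 2576^2 = 6635776 ≡ 1162
1488^64 ≡ 1162^2 = 1350244 ≡ 2483
1488^128 ≡ 2483^2 = 6165289 ≡ 1215
1488^256 ≡ 1215^2 = 1476225 ≡ 746
1488^512 ≡ 746^2 = 556516 ≡ 1951
1488^1024 ≡ 1951^2 = 3806401 ≡ 1749
1488^2048 ≡ 1749^2 = 3059001 ≡ 491
2509 = 2048 + 256 + 128 + 64 + 8 + 4 + 1, so 1488^2509 ≡ 491·746·1215·2483·807·2016·1488 ≡ 1045 (mod 3361)
y^r · r^s ≡ 1333·1045 = 1392985 ≡ 1531 (mod 3361)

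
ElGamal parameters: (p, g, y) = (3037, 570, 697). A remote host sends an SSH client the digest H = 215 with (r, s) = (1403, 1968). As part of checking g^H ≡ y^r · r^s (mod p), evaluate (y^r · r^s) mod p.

905

Squares mod 3037: 697^1≡697, 697^2≡2926, 697^4≡173, 697^8≡2596, 697^16≡113, 697^32≡621, 697^64≡2979, 697^128≡327, 697^256≡634, 697^512≡1072, 697^1024≡1198
1403 = 1024 + 256 + 64 + 32 + 16 + 8 + 2 + 1, so 697^1403 ≡ 1198·634·2979·621·113·2596·2926·697 ≡ 1296 (mod 3037)
Squares mod 3037: 1403^1≡1403, 1403^2≡433, 1403^4≡2232, 1403^8≡1144, 1403^16≡2826, 1403^32≡2003, 1403^64≡132, 1403^128≡2239, 1403^256≡2071, 1403^512≡797, 1403^1024≡476
1968 = 1024 + 512 + 256 + 128 + 32 + 16, so 1403^1968 ≡ 476·797·2071·2239·2003·2826 ≡ 1395 (mod 3037)
y^r · r^s ≡ 1296·1395 = 1807920 ≡ 905 (mod 3037)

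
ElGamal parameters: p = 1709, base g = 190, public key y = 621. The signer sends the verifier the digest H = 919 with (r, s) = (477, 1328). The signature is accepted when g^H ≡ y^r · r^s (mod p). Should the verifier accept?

Left side g^H mod p:
Squares mod 1709: 190^1≡190, 190^2≡211, 190^4≡87, 190^8≡733, 190^16≡663, 190^32≡356, 190^64≡270, 190^128≡1122, 190^256≡1060, 190^512≡787
919 = 512 + 256 + 128 + 16 + 4 + 2 + 1, so 190^919 ≡ 787·1060·1122·663·87·211·190 ≡ 30 (mod 1709)
Right side y^r · r^s mod p:
Squares mod 1709: 621^1≡621, 621^2≡1116, 621^4≡1304, 621^8≡1670, 621^16≡1521, 621^32≡1164, 621^64≡1368, 621^128≡69, 621^256≡1343
477 = 256 + 128 + 64 + 16 + 8 + 4 + 1, so 621^477 ≡ 1343·69·1368·1521·1670·1304·621 ≡ 412 (mod 1709)
Squares mod 1709: 477^1≡477, 477^2≡232, 477^4≡845, 477^8≡1372, 477^16≡775, 477^32≡766, 477^64≡569, 477^128≡760, 477^256≡1667, 477^512≡55, 477^1024≡1316
1328 = 1024 + 256 + 32 + 16, so 477^1328 ≡ 1316·1667·766·775 ≡ 1267 (mod 1709)
412·1267 = 522004 ≡ 759 (mod 1709)
30 ≠ 759, so verification fails.

reject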